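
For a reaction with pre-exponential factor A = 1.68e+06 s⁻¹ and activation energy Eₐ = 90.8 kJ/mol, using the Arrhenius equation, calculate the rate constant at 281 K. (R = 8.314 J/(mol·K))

2.22e-11 s⁻¹

Step 1: Use the Arrhenius equation: k = A × exp(-Eₐ/RT)
Step 2: Convert Eₐ to J/mol: 90.8 kJ/mol = 90800 J/mol
Step 3: Calculate the exponent: -Eₐ/(RT) = -90800/(8.314 × 281) = -38.86597
Step 4: k = 1.68e+06 × exp(-38.86597)
Step 5: k = 1.68e+06 × 1.32046e-17 = 2.2184e-11 s⁻¹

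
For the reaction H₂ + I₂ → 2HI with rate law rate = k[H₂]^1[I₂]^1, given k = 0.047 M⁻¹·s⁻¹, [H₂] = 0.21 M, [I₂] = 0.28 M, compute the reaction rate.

0.002764 M/s

Step 1: The rate law is rate = k[H₂]^1[I₂]^1
Step 2: Substitute: rate = 0.047 × (0.21)^1 × (0.28)^1
Step 3: rate = 0.047 × 0.21 × 0.28 = 0.0027636 M/s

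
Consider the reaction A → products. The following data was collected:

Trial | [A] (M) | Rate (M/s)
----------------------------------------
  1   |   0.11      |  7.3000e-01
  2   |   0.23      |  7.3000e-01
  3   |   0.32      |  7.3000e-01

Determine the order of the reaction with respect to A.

zeroth order (0)

Step 1: Compare trials - when concentration changes, rate stays constant.
Step 2: rate₂/rate₁ = 7.3000e-01/7.3000e-01 = 1
Step 3: [A]₂/[A]₁ = 0.23/0.11 = 2.091
Step 4: Since rate ratio ≈ (conc ratio)^0, the reaction is zeroth order.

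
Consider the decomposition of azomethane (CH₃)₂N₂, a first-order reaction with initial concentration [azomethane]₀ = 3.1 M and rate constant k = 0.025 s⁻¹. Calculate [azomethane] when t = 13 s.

2.24 M

Step 1: For a first-order reaction: [azomethane] = [azomethane]₀ × e^(-kt)
Step 2: [azomethane] = 3.1 × e^(-0.025 × 13)
Step 3: [azomethane] = 3.1 × e^(-0.325)
Step 4: [azomethane] = 3.1 × 0.722527 = 2.24 M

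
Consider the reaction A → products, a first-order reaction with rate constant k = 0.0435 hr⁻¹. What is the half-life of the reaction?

15.93 hr

Step 1: For a first-order reaction, t₁/₂ = ln(2)/k
Step 2: t₁/₂ = ln(2)/0.0435
Step 3: t₁/₂ = 0.6931/0.0435 = 15.93 hr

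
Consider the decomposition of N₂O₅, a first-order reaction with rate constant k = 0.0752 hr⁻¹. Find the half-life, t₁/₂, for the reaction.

9.217 hr

Step 1: For a first-order reaction, t₁/₂ = ln(2)/k
Step 2: t₁/₂ = ln(2)/0.0752
Step 3: t₁/₂ = 0.6931/0.0752 = 9.217 hr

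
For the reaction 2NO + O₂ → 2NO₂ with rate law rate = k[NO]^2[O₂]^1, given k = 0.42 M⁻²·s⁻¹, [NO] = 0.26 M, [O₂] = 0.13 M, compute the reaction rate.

0.003691 M/s

Step 1: The rate law is rate = k[NO]^2[O₂]^1
Step 2: Substitute: rate = 0.42 × (0.26)^2 × (0.13)^1
Step 3: rate = 0.42 × 0.0676 × 0.13 = 0.00369096 M/s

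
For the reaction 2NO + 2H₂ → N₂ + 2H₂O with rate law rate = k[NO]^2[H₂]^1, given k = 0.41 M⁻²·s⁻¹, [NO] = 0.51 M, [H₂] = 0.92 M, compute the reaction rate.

0.09811 M/s

Step 1: The rate law is rate = k[NO]^2[H₂]^1
Step 2: Substitute: rate = 0.41 × (0.51)^2 × (0.92)^1
Step 3: rate = 0.41 × 0.2601 × 0.92 = 0.0981097 M/s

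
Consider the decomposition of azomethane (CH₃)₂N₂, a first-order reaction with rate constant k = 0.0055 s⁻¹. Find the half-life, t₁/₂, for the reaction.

126 s

Step 1: For a first-order reaction, t₁/₂ = ln(2)/k
Step 2: t₁/₂ = ln(2)/0.0055
Step 3: t₁/₂ = 0.6931/0.0055 = 126 s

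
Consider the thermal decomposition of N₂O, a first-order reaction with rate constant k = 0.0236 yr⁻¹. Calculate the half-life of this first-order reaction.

29.37 yr

Step 1: For a first-order reaction, t₁/₂ = ln(2)/k
Step 2: t₁/₂ = ln(2)/0.0236
Step 3: t₁/₂ = 0.6931/0.0236 = 29.37 yr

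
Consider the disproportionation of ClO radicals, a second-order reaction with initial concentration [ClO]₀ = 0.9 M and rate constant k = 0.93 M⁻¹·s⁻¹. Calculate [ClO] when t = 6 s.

0.1495 M

Step 1: For a second-order reaction: 1/[ClO] = 1/[ClO]₀ + kt
Step 2: 1/[ClO] = 1/0.9 + 0.93 × 6
Step 3: 1/[ClO] = 1.111 + 5.58 = 6.691
Step 4: [ClO] = 1/6.691 = 0.1495 M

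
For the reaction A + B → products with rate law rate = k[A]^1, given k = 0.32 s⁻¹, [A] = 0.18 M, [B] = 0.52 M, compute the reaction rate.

0.0576 M/s

Step 1: The rate law is rate = k[A]^1
Step 2: Note that the rate does not depend on [B] (zero order in B).
Step 3: rate = 0.32 × (0.18)^1 = 0.0576 M/s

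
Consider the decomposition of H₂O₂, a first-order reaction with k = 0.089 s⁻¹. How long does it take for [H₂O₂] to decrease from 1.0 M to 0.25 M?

15.58 s

Step 1: For first-order: t = ln([H₂O₂]₀/[H₂O₂])/k
Step 2: t = ln(1.0/0.25)/0.089
Step 3: t = ln(4)/0.089
Step 4: t = 1.386/0.089 = 15.58 s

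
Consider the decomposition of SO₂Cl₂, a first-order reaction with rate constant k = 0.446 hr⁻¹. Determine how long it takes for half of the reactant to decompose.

1.554 hr

Step 1: For a first-order reaction, t₁/₂ = ln(2)/k
Step 2: t₁/₂ = ln(2)/0.446
Step 3: t₁/₂ = 0.6931/0.446 = 1.554 hr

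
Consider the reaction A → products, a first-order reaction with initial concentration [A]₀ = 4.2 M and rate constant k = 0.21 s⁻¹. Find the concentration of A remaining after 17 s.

0.1183 M

Step 1: For a first-order reaction: [A] = [A]₀ × e^(-kt)
Step 2: [A] = 4.2 × e^(-0.21 × 17)
Step 3: [A] = 4.2 × e^(-3.57)
Step 4: [A] = 4.2 × 0.0281559 = 0.1183 M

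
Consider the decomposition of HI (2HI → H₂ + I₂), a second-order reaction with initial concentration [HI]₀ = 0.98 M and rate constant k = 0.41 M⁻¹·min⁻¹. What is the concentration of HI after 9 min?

0.2123 M

Step 1: For a second-order reaction: 1/[HI] = 1/[HI]₀ + kt
Step 2: 1/[HI] = 1/0.98 + 0.41 × 9
Step 3: 1/[HI] = 1.02 + 3.69 = 4.71
Step 4: [HI] = 1/4.71 = 0.2123 M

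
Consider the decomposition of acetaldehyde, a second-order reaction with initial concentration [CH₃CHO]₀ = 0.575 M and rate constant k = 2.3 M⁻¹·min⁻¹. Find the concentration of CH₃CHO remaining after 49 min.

0.008738 M

Step 1: For a second-order reaction: 1/[CH₃CHO] = 1/[CH₃CHO]₀ + kt
Step 2: 1/[CH₃CHO] = 1/0.575 + 2.3 × 49
Step 3: 1/[CH₃CHO] = 1.739 + 112.7 = 114.4
Step 4: [CH₃CHO] = 1/114.4 = 0.008738 M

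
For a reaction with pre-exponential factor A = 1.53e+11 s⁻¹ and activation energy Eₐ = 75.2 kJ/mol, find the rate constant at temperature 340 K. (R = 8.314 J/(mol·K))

4.28e-01 s⁻¹

Step 1: Use the Arrhenius equation: k = A × exp(-Eₐ/RT)
Step 2: Convert Eₐ to J/mol: 75.2 kJ/mol = 75200 J/mol
Step 3: Calculate the exponent: -Eₐ/(RT) = -75200/(8.314 × 340) = -26.60290
Step 4: k = 1.53e+11 × exp(-26.60290)
Step 5: k = 1.53e+11 × 2.79581e-12 = 4.2776e-01 s⁻¹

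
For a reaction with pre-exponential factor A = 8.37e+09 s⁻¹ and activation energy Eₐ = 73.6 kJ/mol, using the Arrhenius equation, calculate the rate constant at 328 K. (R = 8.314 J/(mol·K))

1.59e-02 s⁻¹

Step 1: Use the Arrhenius equation: k = A × exp(-Eₐ/RT)
Step 2: Convert Eₐ to J/mol: 73.6 kJ/mol = 73600 J/mol
Step 3: Calculate the exponent: -Eₐ/(RT) = -73600/(8.314 × 328) = -26.98944
Step 4: k = 8.37e+09 × exp(-26.98944)
Step 5: k = 8.37e+09 × 1.89948e-12 = 1.5899e-02 s⁻¹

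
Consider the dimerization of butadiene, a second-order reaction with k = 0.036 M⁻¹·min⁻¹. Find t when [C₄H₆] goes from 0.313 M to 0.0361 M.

680.7 min

Step 1: For second-order: t = (1/[C₄H₆] - 1/[C₄H₆]₀)/k
Step 2: t = (1/0.0361 - 1/0.313)/0.036
Step 3: t = (27.7 - 3.195)/0.036
Step 4: t = 24.51/0.036 = 680.7 min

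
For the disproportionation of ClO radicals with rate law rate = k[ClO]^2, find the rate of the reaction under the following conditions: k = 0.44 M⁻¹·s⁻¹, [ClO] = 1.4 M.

0.8624 M/s

Step 1: Identify the rate law: rate = k[ClO]^2
Step 2: Substitute values: rate = 0.44 × (1.4)^2
Step 3: Calculate: rate = 0.44 × 1.96 = 0.8624 M/s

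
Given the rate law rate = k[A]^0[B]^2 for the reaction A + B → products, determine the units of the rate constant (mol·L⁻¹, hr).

(mol·L⁻¹)⁻¹·hr⁻¹

Step 1: Overall order = 0 + 2 = 2.
Step 2: rate has units mol·L⁻¹·hr⁻¹; [A]^0[B]^2 has units (mol·L⁻¹)^2.
Step 3: k = rate/([A]^0[B]^2), so units of k = (mol·L⁻¹)^(1-2)·hr⁻¹ = (mol·L⁻¹)⁻¹·hr⁻¹.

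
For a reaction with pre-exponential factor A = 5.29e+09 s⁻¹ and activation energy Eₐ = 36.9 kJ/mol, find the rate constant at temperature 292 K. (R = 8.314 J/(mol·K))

1.33e+03 s⁻¹

Step 1: Use the Arrhenius equation: k = A × exp(-Eₐ/RT)
Step 2: Convert Eₐ to J/mol: 36.9 kJ/mol = 36900 J/mol
Step 3: Calculate the exponent: -Eₐ/(RT) = -36900/(8.314 × 292) = -15.19965
Step 4: k = 5.29e+09 × exp(-15.19965)
Step 5: k = 5.29e+09 × 2.50539e-07 = 1.3254e+03 s⁻¹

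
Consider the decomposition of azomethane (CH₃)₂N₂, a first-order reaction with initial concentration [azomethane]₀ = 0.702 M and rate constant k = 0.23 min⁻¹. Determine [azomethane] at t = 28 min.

0.001121 M

Step 1: For a first-order reaction: [azomethane] = [azomethane]₀ × e^(-kt)
Step 2: [azomethane] = 0.702 × e^(-0.23 × 28)
Step 3: [azomethane] = 0.702 × e^(-6.44)
Step 4: [azomethane] = 0.702 × 0.00159641 = 0.001121 M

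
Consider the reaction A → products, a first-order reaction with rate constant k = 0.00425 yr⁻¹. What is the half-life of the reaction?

163.1 yr

Step 1: For a first-order reaction, t₁/₂ = ln(2)/k
Step 2: t₁/₂ = ln(2)/0.00425
Step 3: t₁/₂ = 0.6931/0.00425 = 163.1 yr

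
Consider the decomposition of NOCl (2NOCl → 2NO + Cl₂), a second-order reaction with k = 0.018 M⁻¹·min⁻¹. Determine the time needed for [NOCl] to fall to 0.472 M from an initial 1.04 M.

64.28 min

Step 1: For second-order: t = (1/[NOCl] - 1/[NOCl]₀)/k
Step 2: t = (1/0.472 - 1/1.04)/0.018
Step 3: t = (2.119 - 0.9615)/0.018
Step 4: t = 1.157/0.018 = 64.28 min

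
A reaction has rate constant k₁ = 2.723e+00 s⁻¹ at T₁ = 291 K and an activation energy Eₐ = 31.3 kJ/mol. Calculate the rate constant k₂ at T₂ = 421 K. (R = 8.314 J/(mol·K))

1.479e+02 s⁻¹

Step 1: Use the two-temperature Arrhenius form: ln(k₂/k₁) = -Eₐ/R × (1/T₂ - 1/T₁)
Step 2: Convert Eₐ to J/mol: 31.3 kJ/mol = 31300 J/mol
Step 3: 1/T₂ - 1/T₁ = 1/421 - 1/291 = -1.061129e-03 K⁻¹
Step 4: ln(k₂/k₁) = -31300/8.314 × -1.061129e-03 = 3.99487
Step 5: k₂ = k₁ × exp(3.99487) = 2.723e+00 × 5.43188e+01 = 1.479e+02 s⁻¹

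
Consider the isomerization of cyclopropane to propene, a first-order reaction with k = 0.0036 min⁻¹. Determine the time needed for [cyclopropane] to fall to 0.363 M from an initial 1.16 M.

322.7 min

Step 1: For first-order: t = ln([cyclopropane]₀/[cyclopropane])/k
Step 2: t = ln(1.16/0.363)/0.0036
Step 3: t = ln(3.196)/0.0036
Step 4: t = 1.162/0.0036 = 322.7 min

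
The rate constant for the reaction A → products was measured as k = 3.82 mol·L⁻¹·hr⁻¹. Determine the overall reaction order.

zeroth order (0)

Step 1: The units of k for an nth-order reaction are (concentration)^(1-n)·(time)⁻¹.
Step 2: Here k has units mol·L⁻¹·hr⁻¹, so the concentration exponent is 1.
Step 3: 1 - n = 1 ⇒ n = 0. The reaction is zeroth order.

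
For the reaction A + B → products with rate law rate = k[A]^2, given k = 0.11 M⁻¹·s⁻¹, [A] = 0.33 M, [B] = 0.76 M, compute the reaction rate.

0.01198 M/s

Step 1: The rate law is rate = k[A]^2
Step 2: Note that the rate does not depend on [B] (zero order in B).
Step 3: rate = 0.11 × (0.33)^2 = 0.011979 M/s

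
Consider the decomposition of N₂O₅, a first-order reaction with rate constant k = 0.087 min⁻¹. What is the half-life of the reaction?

7.967 min

Step 1: For a first-order reaction, t₁/₂ = ln(2)/k
Step 2: t₁/₂ = ln(2)/0.087
Step 3: t₁/₂ = 0.6931/0.087 = 7.967 min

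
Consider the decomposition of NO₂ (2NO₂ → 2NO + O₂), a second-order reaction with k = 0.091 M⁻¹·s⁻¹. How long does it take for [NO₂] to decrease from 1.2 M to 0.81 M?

4.409 s

Step 1: For second-order: t = (1/[NO₂] - 1/[NO₂]₀)/k
Step 2: t = (1/0.81 - 1/1.2)/0.091
Step 3: t = (1.235 - 0.8333)/0.091
Step 4: t = 0.4012/0.091 = 4.409 s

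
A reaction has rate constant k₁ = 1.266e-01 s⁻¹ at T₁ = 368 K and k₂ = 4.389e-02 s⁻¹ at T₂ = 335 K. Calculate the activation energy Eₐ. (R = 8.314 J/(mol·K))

32.9 kJ/mol

Step 1: Use the two-temperature Arrhenius form: ln(k₂/k₁) = -Eₐ/R × (1/T₂ - 1/T₁)
Step 2: ln(k₂/k₁) = ln(4.389e-02/1.266e-01) = ln(0.346682) = -1.05935
Step 3: 1/T₂ - 1/T₁ = 1/335 - 1/368 = 2.676833e-04 K⁻¹
Step 4: Eₐ = -R × ln(k₂/k₁) / (1/T₂ - 1/T₁) = -8.314 × -1.05935 / 2.676833e-04
Step 5: Eₐ = 3.2902e+04 J/mol = 32.9 kJ/mol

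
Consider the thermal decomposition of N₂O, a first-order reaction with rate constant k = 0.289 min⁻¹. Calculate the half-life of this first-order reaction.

2.398 min

Step 1: For a first-order reaction, t₁/₂ = ln(2)/k
Step 2: t₁/₂ = ln(2)/0.289
Step 3: t₁/₂ = 0.6931/0.289 = 2.398 min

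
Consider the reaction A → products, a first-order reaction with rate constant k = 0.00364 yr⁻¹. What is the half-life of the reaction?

190.4 yr

Step 1: For a first-order reaction, t₁/₂ = ln(2)/k
Step 2: t₁/₂ = ln(2)/0.00364
Step 3: t₁/₂ = 0.6931/0.00364 = 190.4 yr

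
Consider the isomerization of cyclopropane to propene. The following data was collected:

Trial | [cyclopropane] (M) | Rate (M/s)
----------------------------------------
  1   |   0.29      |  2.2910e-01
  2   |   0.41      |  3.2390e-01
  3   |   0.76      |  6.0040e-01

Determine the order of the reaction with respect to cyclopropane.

first order (1)

Step 1: Compare trials to find order n where rate₂/rate₁ = ([cyclopropane]₂/[cyclopropane]₁)^n
Step 2: rate₂/rate₁ = 3.2390e-01/2.2910e-01 = 1.414
Step 3: [cyclopropane]₂/[cyclopropane]₁ = 0.41/0.29 = 1.414
Step 4: n = ln(1.414)/ln(1.414) = 1.00 ≈ 1
Step 5: The reaction is first order in cyclopropane.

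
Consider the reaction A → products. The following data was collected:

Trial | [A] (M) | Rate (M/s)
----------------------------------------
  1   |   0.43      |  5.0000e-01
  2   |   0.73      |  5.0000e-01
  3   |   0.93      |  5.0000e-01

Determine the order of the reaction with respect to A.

zeroth order (0)

Step 1: Compare trials - when concentration changes, rate stays constant.
Step 2: rate₂/rate₁ = 5.0000e-01/5.0000e-01 = 1
Step 3: [A]₂/[A]₁ = 0.73/0.43 = 1.698
Step 4: Since rate ratio ≈ (conc ratio)^0, the reaction is zeroth order.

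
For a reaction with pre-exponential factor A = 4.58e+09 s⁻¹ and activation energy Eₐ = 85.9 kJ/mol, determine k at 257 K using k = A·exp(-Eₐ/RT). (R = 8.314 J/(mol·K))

1.59e-08 s⁻¹

Step 1: Use the Arrhenius equation: k = A × exp(-Eₐ/RT)
Step 2: Convert Eₐ to J/mol: 85.9 kJ/mol = 85900 J/mol
Step 3: Calculate the exponent: -Eₐ/(RT) = -85900/(8.314 × 257) = -40.20222
Step 4: k = 4.58e+09 × exp(-40.20222)
Step 5: k = 4.58e+09 × 3.47055e-18 = 1.5895e-08 s⁻¹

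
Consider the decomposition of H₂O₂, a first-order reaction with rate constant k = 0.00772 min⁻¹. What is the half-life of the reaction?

89.79 min

Step 1: For a first-order reaction, t₁/₂ = ln(2)/k
Step 2: t₁/₂ = ln(2)/0.00772
Step 3: t₁/₂ = 0.6931/0.00772 = 89.79 min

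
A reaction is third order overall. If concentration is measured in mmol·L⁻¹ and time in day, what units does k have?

(mmol·L⁻¹)⁻²·day⁻¹

Step 1: For overall order n, rate = k × (concentration)^n.
Step 2: Rate has units mmol·L⁻¹·day⁻¹; concentration term has units (mmol·L⁻¹)^3.
Step 3: k = rate / (concentration)^n, so units of k = (mmol·L⁻¹)^(1-3)·day⁻¹ = (mmol·L⁻¹)⁻²·day⁻¹.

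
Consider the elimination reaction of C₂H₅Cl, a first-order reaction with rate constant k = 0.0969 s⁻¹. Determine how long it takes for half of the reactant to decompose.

7.153 s

Step 1: For a first-order reaction, t₁/₂ = ln(2)/k
Step 2: t₁/₂ = ln(2)/0.0969
Step 3: t₁/₂ = 0.6931/0.0969 = 7.153 s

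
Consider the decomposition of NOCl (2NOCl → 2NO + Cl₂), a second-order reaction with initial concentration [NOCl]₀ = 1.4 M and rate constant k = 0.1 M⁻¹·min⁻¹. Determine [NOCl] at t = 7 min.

0.7071 M

Step 1: For a second-order reaction: 1/[NOCl] = 1/[NOCl]₀ + kt
Step 2: 1/[NOCl] = 1/1.4 + 0.1 × 7
Step 3: 1/[NOCl] = 0.7143 + 0.7 = 1.414
Step 4: [NOCl] = 1/1.414 = 0.7071 M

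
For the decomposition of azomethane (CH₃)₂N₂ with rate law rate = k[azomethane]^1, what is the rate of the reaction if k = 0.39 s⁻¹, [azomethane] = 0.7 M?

0.273 M/s

Step 1: Identify the rate law: rate = k[azomethane]^1
Step 2: Substitute values: rate = 0.39 × (0.7)^1
Step 3: Calculate: rate = 0.39 × 0.7 = 0.273 M/s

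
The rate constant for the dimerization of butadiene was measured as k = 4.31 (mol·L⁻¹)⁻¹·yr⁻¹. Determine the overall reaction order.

second order (2)

Step 1: The units of k for an nth-order reaction are (concentration)^(1-n)·(time)⁻¹.
Step 2: Here k has units (mol·L⁻¹)⁻¹·yr⁻¹, so the concentration exponent is -1.
Step 3: 1 - n = -1 ⇒ n = 2. The reaction is second order.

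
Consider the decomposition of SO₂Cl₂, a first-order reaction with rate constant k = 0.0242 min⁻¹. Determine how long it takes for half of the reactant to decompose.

28.64 min

Step 1: For a first-order reaction, t₁/₂ = ln(2)/k
Step 2: t₁/₂ = ln(2)/0.0242
Step 3: t₁/₂ = 0.6931/0.0242 = 28.64 min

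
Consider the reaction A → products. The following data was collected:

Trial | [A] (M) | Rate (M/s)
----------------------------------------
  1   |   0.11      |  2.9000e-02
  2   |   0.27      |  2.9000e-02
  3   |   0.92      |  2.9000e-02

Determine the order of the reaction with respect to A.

zeroth order (0)

Step 1: Compare trials - when concentration changes, rate stays constant.
Step 2: rate₂/rate₁ = 2.9000e-02/2.9000e-02 = 1
Step 3: [A]₂/[A]₁ = 0.27/0.11 = 2.455
Step 4: Since rate ratio ≈ (conc ratio)^0, the reaction is zeroth order.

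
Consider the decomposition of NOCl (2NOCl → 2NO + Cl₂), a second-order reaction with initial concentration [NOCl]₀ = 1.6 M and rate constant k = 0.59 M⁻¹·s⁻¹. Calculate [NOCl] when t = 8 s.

0.1871 M

Step 1: For a second-order reaction: 1/[NOCl] = 1/[NOCl]₀ + kt
Step 2: 1/[NOCl] = 1/1.6 + 0.59 × 8
Step 3: 1/[NOCl] = 0.625 + 4.72 = 5.345
Step 4: [NOCl] = 1/5.345 = 0.1871 M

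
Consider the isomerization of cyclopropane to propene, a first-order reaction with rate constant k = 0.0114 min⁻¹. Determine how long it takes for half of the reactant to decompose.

60.8 min

Step 1: For a first-order reaction, t₁/₂ = ln(2)/k
Step 2: t₁/₂ = ln(2)/0.0114
Step 3: t₁/₂ = 0.6931/0.0114 = 60.8 min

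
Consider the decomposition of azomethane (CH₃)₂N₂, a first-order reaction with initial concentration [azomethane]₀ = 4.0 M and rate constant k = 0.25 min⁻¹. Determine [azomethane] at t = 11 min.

0.2557 M

Step 1: For a first-order reaction: [azomethane] = [azomethane]₀ × e^(-kt)
Step 2: [azomethane] = 4.0 × e^(-0.25 × 11)
Step 3: [azomethane] = 4.0 × e^(-2.75)
Step 4: [azomethane] = 4.0 × 0.0639279 = 0.2557 M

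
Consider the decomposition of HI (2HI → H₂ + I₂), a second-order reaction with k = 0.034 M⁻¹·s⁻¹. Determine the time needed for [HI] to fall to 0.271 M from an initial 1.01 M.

79.41 s

Step 1: For second-order: t = (1/[HI] - 1/[HI]₀)/k
Step 2: t = (1/0.271 - 1/1.01)/0.034
Step 3: t = (3.69 - 0.9901)/0.034
Step 4: t = 2.7/0.034 = 79.41 s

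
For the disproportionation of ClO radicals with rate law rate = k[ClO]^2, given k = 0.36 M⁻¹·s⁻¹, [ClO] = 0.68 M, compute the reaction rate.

0.1665 M/s

Step 1: Identify the rate law: rate = k[ClO]^2
Step 2: Substitute values: rate = 0.36 × (0.68)^2
Step 3: Calculate: rate = 0.36 × 0.4624 = 0.166464 M/s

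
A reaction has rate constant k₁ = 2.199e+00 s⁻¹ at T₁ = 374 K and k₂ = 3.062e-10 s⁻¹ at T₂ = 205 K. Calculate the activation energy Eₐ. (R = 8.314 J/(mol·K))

85.6 kJ/mol

Step 1: Use the two-temperature Arrhenius form: ln(k₂/k₁) = -Eₐ/R × (1/T₂ - 1/T₁)
Step 2: ln(k₂/k₁) = ln(3.062e-10/2.199e+00) = ln(1.39245e-10) = -22.6948
Step 3: 1/T₂ - 1/T₁ = 1/205 - 1/374 = 2.204252e-03 K⁻¹
Step 4: Eₐ = -R × ln(k₂/k₁) / (1/T₂ - 1/T₁) = -8.314 × -22.6948 / 2.204252e-03
Step 5: Eₐ = 8.5600e+04 J/mol = 85.6 kJ/mol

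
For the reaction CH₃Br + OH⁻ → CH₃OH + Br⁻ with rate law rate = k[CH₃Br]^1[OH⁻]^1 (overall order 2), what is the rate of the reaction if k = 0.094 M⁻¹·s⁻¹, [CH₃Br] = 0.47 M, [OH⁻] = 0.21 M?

0.009278 M/s

Step 1: The rate law is rate = k[CH₃Br]^1[OH⁻]^1, overall order = 1+1 = 2
Step 2: Substitute values: rate = 0.094 × (0.47)^1 × (0.21)^1
Step 3: rate = 0.094 × 0.47 × 0.21 = 0.0092778 M/s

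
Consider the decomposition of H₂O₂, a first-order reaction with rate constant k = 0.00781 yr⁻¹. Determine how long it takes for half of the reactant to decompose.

88.75 yr

Step 1: For a first-order reaction, t₁/₂ = ln(2)/k
Step 2: t₁/₂ = ln(2)/0.00781
Step 3: t₁/₂ = 0.6931/0.00781 = 88.75 yr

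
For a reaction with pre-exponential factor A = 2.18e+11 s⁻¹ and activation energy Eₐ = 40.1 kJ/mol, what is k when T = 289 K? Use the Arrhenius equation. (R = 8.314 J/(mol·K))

1.23e+04 s⁻¹

Step 1: Use the Arrhenius equation: k = A × exp(-Eₐ/RT)
Step 2: Convert Eₐ to J/mol: 40.1 kJ/mol = 40100 J/mol
Step 3: Calculate the exponent: -Eₐ/(RT) = -40100/(8.314 × 289) = -16.68924
Step 4: k = 2.18e+11 × exp(-16.68924)
Step 5: k = 2.18e+11 × 5.64879e-08 = 1.2314e+04 s⁻¹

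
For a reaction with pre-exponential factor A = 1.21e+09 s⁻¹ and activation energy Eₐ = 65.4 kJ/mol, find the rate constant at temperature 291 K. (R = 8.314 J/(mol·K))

2.20e-03 s⁻¹

Step 1: Use the Arrhenius equation: k = A × exp(-Eₐ/RT)
Step 2: Convert Eₐ to J/mol: 65.4 kJ/mol = 65400 J/mol
Step 3: Calculate the exponent: -Eₐ/(RT) = -65400/(8.314 × 291) = -27.03179
Step 4: k = 1.21e+09 × exp(-27.03179)
Step 5: k = 1.21e+09 × 1.82072e-12 = 2.2031e-03 s⁻¹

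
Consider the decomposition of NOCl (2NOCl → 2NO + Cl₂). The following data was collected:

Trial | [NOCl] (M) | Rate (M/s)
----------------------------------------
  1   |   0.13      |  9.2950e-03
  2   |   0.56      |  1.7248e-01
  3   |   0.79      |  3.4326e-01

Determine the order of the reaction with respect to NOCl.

second order (2)

Step 1: Compare trials to find order n where rate₂/rate₁ = ([NOCl]₂/[NOCl]₁)^n
Step 2: rate₂/rate₁ = 1.7248e-01/9.2950e-03 = 18.56
Step 3: [NOCl]₂/[NOCl]₁ = 0.56/0.13 = 4.308
Step 4: n = ln(18.56)/ln(4.308) = 2.00 ≈ 2
Step 5: The reaction is second order in NOCl.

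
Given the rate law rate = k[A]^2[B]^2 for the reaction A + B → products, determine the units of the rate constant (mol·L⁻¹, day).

(mol·L⁻¹)⁻³·day⁻¹

Step 1: Overall order = 2 + 2 = 4.
Step 2: rate has units mol·L⁻¹·day⁻¹; [A]^2[B]^2 has units (mol·L⁻¹)^4.
Step 3: k = rate/([A]^2[B]^2), so units of k = (mol·L⁻¹)^(1-4)·day⁻¹ = (mol·L⁻¹)⁻³·day⁻¹.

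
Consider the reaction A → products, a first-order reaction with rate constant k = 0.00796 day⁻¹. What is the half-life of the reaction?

87.08 day

Step 1: For a first-order reaction, t₁/₂ = ln(2)/k
Step 2: t₁/₂ = ln(2)/0.00796
Step 3: t₁/₂ = 0.6931/0.00796 = 87.08 day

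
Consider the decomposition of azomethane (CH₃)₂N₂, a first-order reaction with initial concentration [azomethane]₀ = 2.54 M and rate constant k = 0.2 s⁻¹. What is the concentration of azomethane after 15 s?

0.1265 M

Step 1: For a first-order reaction: [azomethane] = [azomethane]₀ × e^(-kt)
Step 2: [azomethane] = 2.54 × e^(-0.2 × 15)
Step 3: [azomethane] = 2.54 × e^(-3)
Step 4: [azomethane] = 2.54 × 0.0497871 = 0.1265 M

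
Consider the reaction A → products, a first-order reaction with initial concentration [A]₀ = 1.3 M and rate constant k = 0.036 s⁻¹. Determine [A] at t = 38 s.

0.331 M

Step 1: For a first-order reaction: [A] = [A]₀ × e^(-kt)
Step 2: [A] = 1.3 × e^(-0.036 × 38)
Step 3: [A] = 1.3 × e^(-1.368)
Step 4: [A] = 1.3 × 0.254616 = 0.331 M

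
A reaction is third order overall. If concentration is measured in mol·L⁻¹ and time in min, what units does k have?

(mol·L⁻¹)⁻²·min⁻¹

Step 1: For overall order n, rate = k × (concentration)^n.
Step 2: Rate has units mol·L⁻¹·min⁻¹; concentration term has units (mol·L⁻¹)^3.
Step 3: k = rate / (concentration)^n, so units of k = (mol·L⁻¹)^(1-3)·min⁻¹ = (mol·L⁻¹)⁻²·min⁻¹.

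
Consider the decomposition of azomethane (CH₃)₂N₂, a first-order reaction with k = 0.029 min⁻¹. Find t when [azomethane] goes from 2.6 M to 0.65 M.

47.8 min

Step 1: For first-order: t = ln([azomethane]₀/[azomethane])/k
Step 2: t = ln(2.6/0.65)/0.029
Step 3: t = ln(4)/0.029
Step 4: t = 1.386/0.029 = 47.8 min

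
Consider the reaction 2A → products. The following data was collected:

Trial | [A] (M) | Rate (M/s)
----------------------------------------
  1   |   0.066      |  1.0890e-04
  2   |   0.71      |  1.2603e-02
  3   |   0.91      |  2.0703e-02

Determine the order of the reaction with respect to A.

second order (2)

Step 1: Compare trials to find order n where rate₂/rate₁ = ([A]₂/[A]₁)^n
Step 2: rate₂/rate₁ = 1.2603e-02/1.0890e-04 = 115.7
Step 3: [A]₂/[A]₁ = 0.71/0.066 = 10.76
Step 4: n = ln(115.7)/ln(10.76) = 2.00 ≈ 2
Step 5: The reaction is second order in A.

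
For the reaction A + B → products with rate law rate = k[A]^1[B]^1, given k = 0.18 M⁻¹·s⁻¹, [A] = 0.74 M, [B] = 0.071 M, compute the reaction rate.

0.009457 M/s

Step 1: The rate law is rate = k[A]^1[B]^1
Step 2: Substitute: rate = 0.18 × (0.74)^1 × (0.071)^1
Step 3: rate = 0.18 × 0.74 × 0.071 = 0.0094572 M/s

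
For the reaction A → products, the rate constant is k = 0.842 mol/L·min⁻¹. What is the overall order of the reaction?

zeroth order (0)

Step 1: The units of k for an nth-order reaction are (concentration)^(1-n)·(time)⁻¹.
Step 2: Here k has units mol/L·min⁻¹, so the concentration exponent is 1.
Step 3: 1 - n = 1 ⇒ n = 0. The reaction is zeroth order.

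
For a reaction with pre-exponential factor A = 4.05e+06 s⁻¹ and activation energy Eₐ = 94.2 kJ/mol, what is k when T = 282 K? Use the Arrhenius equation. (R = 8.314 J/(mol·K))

1.44e-11 s⁻¹

Step 1: Use the Arrhenius equation: k = A × exp(-Eₐ/RT)
Step 2: Convert Eₐ to J/mol: 94.2 kJ/mol = 94200 J/mol
Step 3: Calculate the exponent: -Eₐ/(RT) = -94200/(8.314 × 282) = -40.17832
Step 4: k = 4.05e+06 × exp(-40.17832)
Step 5: k = 4.05e+06 × 3.55449e-18 = 1.4396e-11 s⁻¹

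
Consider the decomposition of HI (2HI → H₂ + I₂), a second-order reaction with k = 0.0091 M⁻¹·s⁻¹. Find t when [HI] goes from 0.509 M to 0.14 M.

569 s

Step 1: For second-order: t = (1/[HI] - 1/[HI]₀)/k
Step 2: t = (1/0.14 - 1/0.509)/0.0091
Step 3: t = (7.143 - 1.965)/0.0091
Step 4: t = 5.178/0.0091 = 569 s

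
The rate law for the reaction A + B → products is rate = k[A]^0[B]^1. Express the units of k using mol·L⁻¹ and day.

day⁻¹

Step 1: Overall order = 0 + 1 = 1.
Step 2: rate has units mol·L⁻¹·day⁻¹; [A]^0[B]^1 has units (mol·L⁻¹)^1.
Step 3: k = rate/([A]^0[B]^1), so units of k = (mol·L⁻¹)^(1-1)·day⁻¹ = day⁻¹.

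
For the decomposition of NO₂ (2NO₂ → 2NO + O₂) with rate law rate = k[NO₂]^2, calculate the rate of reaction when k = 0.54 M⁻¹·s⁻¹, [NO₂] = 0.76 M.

0.3119 M/s

Step 1: Identify the rate law: rate = k[NO₂]^2
Step 2: Substitute values: rate = 0.54 × (0.76)^2
Step 3: Calculate: rate = 0.54 × 0.5776 = 0.311904 M/s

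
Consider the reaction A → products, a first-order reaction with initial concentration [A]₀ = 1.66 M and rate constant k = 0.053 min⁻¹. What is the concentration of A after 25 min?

0.4412 M

Step 1: For a first-order reaction: [A] = [A]₀ × e^(-kt)
Step 2: [A] = 1.66 × e^(-0.053 × 25)
Step 3: [A] = 1.66 × e^(-1.325)
Step 4: [A] = 1.66 × 0.265803 = 0.4412 M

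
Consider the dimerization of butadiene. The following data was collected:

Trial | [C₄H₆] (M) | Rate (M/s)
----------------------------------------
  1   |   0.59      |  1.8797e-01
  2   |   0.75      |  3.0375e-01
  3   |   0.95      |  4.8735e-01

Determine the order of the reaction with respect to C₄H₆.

second order (2)

Step 1: Compare trials to find order n where rate₂/rate₁ = ([C₄H₆]₂/[C₄H₆]₁)^n
Step 2: rate₂/rate₁ = 3.0375e-01/1.8797e-01 = 1.616
Step 3: [C₄H₆]₂/[C₄H₆]₁ = 0.75/0.59 = 1.271
Step 4: n = ln(1.616)/ln(1.271) = 2.00 ≈ 2
Step 5: The reaction is second order in C₄H₆.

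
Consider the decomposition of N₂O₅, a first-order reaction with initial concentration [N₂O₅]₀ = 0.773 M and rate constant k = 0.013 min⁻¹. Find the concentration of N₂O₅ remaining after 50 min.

0.4035 M

Step 1: For a first-order reaction: [N₂O₅] = [N₂O₅]₀ × e^(-kt)
Step 2: [N₂O₅] = 0.773 × e^(-0.013 × 50)
Step 3: [N₂O₅] = 0.773 × e^(-0.65)
Step 4: [N₂O₅] = 0.773 × 0.522046 = 0.4035 M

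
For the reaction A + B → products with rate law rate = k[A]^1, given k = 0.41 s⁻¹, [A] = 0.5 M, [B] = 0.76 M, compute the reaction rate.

0.205 M/s

Step 1: The rate law is rate = k[A]^1
Step 2: Note that the rate does not depend on [B] (zero order in B).
Step 3: rate = 0.41 × (0.5)^1 = 0.205 M/s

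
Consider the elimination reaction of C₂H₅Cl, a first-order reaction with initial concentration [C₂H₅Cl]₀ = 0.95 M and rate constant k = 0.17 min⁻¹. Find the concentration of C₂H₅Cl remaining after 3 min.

0.5705 M

Step 1: For a first-order reaction: [C₂H₅Cl] = [C₂H₅Cl]₀ × e^(-kt)
Step 2: [C₂H₅Cl] = 0.95 × e^(-0.17 × 3)
Step 3: [C₂H₅Cl] = 0.95 × e^(-0.51)
Step 4: [C₂H₅Cl] = 0.95 × 0.600496 = 0.5705 M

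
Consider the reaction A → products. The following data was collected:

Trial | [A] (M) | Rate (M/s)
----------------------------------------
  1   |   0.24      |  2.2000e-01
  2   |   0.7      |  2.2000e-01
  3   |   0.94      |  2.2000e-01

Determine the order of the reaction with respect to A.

zeroth order (0)

Step 1: Compare trials - when concentration changes, rate stays constant.
Step 2: rate₂/rate₁ = 2.2000e-01/2.2000e-01 = 1
Step 3: [A]₂/[A]₁ = 0.7/0.24 = 2.917
Step 4: Since rate ratio ≈ (conc ratio)^0, the reaction is zeroth order.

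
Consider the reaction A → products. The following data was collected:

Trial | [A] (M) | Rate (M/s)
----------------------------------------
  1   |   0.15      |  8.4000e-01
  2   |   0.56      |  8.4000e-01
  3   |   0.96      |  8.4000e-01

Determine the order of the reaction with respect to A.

zeroth order (0)

Step 1: Compare trials - when concentration changes, rate stays constant.
Step 2: rate₂/rate₁ = 8.4000e-01/8.4000e-01 = 1
Step 3: [A]₂/[A]₁ = 0.56/0.15 = 3.733
Step 4: Since rate ratio ≈ (conc ratio)^0, the reaction is zeroth order.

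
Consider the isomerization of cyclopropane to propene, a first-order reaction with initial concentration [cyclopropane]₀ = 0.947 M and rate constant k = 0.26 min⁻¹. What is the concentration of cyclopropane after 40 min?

2.882e-05 M

Step 1: For a first-order reaction: [cyclopropane] = [cyclopropane]₀ × e^(-kt)
Step 2: [cyclopropane] = 0.947 × e^(-0.26 × 40)
Step 3: [cyclopropane] = 0.947 × e^(-10.4)
Step 4: [cyclopropane] = 0.947 × 3.04325e-05 = 2.882e-05 M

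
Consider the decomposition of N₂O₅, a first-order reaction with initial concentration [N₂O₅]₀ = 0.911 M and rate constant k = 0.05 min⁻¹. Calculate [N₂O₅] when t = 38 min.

0.1363 M

Step 1: For a first-order reaction: [N₂O₅] = [N₂O₅]₀ × e^(-kt)
Step 2: [N₂O₅] = 0.911 × e^(-0.05 × 38)
Step 3: [N₂O₅] = 0.911 × e^(-1.9)
Step 4: [N₂O₅] = 0.911 × 0.149569 = 0.1363 M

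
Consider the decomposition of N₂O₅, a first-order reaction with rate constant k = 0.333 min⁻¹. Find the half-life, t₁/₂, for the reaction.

2.082 min

Step 1: For a first-order reaction, t₁/₂ = ln(2)/k
Step 2: t₁/₂ = ln(2)/0.333
Step 3: t₁/₂ = 0.6931/0.333 = 2.082 min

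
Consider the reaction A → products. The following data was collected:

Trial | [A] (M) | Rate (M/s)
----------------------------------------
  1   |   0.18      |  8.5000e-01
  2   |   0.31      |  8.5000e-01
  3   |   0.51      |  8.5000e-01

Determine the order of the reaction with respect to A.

zeroth order (0)

Step 1: Compare trials - when concentration changes, rate stays constant.
Step 2: rate₂/rate₁ = 8.5000e-01/8.5000e-01 = 1
Step 3: [A]₂/[A]₁ = 0.31/0.18 = 1.722
Step 4: Since rate ratio ≈ (conc ratio)^0, the reaction is zeroth order.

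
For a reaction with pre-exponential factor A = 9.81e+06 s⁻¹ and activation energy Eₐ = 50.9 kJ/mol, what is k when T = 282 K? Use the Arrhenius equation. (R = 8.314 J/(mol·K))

3.66e-03 s⁻¹

Step 1: Use the Arrhenius equation: k = A × exp(-Eₐ/RT)
Step 2: Convert Eₐ to J/mol: 50.9 kJ/mol = 50900 J/mol
Step 3: Calculate the exponent: -Eₐ/(RT) = -50900/(8.314 × 282) = -21.70994
Step 4: k = 9.81e+06 × exp(-21.70994)
Step 5: k = 9.81e+06 × 3.72815e-10 = 3.6573e-03 s⁻¹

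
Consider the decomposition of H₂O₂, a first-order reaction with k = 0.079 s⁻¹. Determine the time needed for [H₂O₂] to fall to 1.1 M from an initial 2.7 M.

11.37 s

Step 1: For first-order: t = ln([H₂O₂]₀/[H₂O₂])/k
Step 2: t = ln(2.7/1.1)/0.079
Step 3: t = ln(2.455)/0.079
Step 4: t = 0.8979/0.079 = 11.37 s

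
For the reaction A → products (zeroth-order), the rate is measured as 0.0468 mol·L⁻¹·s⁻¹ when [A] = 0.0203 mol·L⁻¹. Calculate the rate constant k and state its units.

0.0468 mol·L⁻¹·s⁻¹

Step 1: For a zeroth-order reaction, rate = k (independent of concentration).
Step 2: k = rate = 0.0468 mol·L⁻¹·s⁻¹.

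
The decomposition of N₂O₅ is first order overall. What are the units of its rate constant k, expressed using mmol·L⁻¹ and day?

day⁻¹

Step 1: For overall order n, rate = k × (concentration)^n.
Step 2: Rate has units mmol·L⁻¹·day⁻¹; concentration term has units (mmol·L⁻¹)^1.
Step 3: k = rate / (concentration)^n, so units of k = (mmol·L⁻¹)^(1-1)·day⁻¹ = day⁻¹.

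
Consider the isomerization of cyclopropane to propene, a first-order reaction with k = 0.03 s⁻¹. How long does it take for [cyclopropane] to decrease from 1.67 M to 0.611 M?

33.52 s

Step 1: For first-order: t = ln([cyclopropane]₀/[cyclopropane])/k
Step 2: t = ln(1.67/0.611)/0.03
Step 3: t = ln(2.733)/0.03
Step 4: t = 1.005/0.03 = 33.52 s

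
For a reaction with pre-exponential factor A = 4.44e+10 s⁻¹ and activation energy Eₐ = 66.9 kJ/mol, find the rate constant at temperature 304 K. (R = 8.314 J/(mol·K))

1.42e-01 s⁻¹

Step 1: Use the Arrhenius equation: k = A × exp(-Eₐ/RT)
Step 2: Convert Eₐ to J/mol: 66.9 kJ/mol = 66900 J/mol
Step 3: Calculate the exponent: -Eₐ/(RT) = -66900/(8.314 × 304) = -26.46930
Step 4: k = 4.44e+10 × exp(-26.46930)
Step 5: k = 4.44e+10 × 3.19543e-12 = 1.4188e-01 s⁻¹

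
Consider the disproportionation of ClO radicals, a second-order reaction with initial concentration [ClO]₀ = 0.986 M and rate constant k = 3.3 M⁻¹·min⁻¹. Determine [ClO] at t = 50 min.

0.006024 M

Step 1: For a second-order reaction: 1/[ClO] = 1/[ClO]₀ + kt
Step 2: 1/[ClO] = 1/0.986 + 3.3 × 50
Step 3: 1/[ClO] = 1.014 + 165 = 166
Step 4: [ClO] = 1/166 = 0.006024 M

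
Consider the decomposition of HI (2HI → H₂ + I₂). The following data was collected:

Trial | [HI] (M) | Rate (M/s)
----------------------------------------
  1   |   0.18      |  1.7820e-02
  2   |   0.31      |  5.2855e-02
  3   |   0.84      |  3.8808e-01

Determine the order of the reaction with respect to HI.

second order (2)

Step 1: Compare trials to find order n where rate₂/rate₁ = ([HI]₂/[HI]₁)^n
Step 2: rate₂/rate₁ = 5.2855e-02/1.7820e-02 = 2.966
Step 3: [HI]₂/[HI]₁ = 0.31/0.18 = 1.722
Step 4: n = ln(2.966)/ln(1.722) = 2.00 ≈ 2
Step 5: The reaction is second order in HI.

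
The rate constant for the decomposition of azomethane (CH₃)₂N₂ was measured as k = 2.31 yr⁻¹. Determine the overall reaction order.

first order (1)

Step 1: The units of k for an nth-order reaction are (concentration)^(1-n)·(time)⁻¹.
Step 2: Here k has units yr⁻¹, so the concentration exponent is 0.
Step 3: 1 - n = 0 ⇒ n = 1. The reaction is first order.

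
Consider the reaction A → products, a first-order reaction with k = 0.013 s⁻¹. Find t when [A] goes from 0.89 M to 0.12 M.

154.1 s

Step 1: For first-order: t = ln([A]₀/[A])/k
Step 2: t = ln(0.89/0.12)/0.013
Step 3: t = ln(7.417)/0.013
Step 4: t = 2.004/0.013 = 154.1 s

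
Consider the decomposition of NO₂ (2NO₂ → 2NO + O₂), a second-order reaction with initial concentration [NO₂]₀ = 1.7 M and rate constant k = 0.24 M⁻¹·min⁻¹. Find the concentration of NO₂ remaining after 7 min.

0.4409 M

Step 1: For a second-order reaction: 1/[NO₂] = 1/[NO₂]₀ + kt
Step 2: 1/[NO₂] = 1/1.7 + 0.24 × 7
Step 3: 1/[NO₂] = 0.5882 + 1.68 = 2.268
Step 4: [NO₂] = 1/2.268 = 0.4409 M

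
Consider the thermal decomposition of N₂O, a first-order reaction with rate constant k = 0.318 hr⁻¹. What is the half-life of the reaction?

2.18 hr

Step 1: For a first-order reaction, t₁/₂ = ln(2)/k
Step 2: t₁/₂ = ln(2)/0.318
Step 3: t₁/₂ = 0.6931/0.318 = 2.18 hr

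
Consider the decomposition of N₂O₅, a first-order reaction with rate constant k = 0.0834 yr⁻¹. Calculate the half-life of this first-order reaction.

8.311 yr

Step 1: For a first-order reaction, t₁/₂ = ln(2)/k
Step 2: t₁/₂ = ln(2)/0.0834
Step 3: t₁/₂ = 0.6931/0.0834 = 8.311 yr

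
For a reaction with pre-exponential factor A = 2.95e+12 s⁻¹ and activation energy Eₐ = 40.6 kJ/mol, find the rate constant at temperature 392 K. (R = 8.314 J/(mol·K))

1.15e+07 s⁻¹

Step 1: Use the Arrhenius equation: k = A × exp(-Eₐ/RT)
Step 2: Convert Eₐ to J/mol: 40.6 kJ/mol = 40600 J/mol
Step 3: Calculate the exponent: -Eₐ/(RT) = -40600/(8.314 × 392) = -12.45747
Step 4: k = 2.95e+12 × exp(-12.45747)
Step 5: k = 2.95e+12 × 3.88857e-06 = 1.1471e+07 s⁻¹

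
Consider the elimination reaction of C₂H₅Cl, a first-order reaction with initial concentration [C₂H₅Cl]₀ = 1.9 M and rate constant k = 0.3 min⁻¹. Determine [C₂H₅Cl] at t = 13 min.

0.03846 M

Step 1: For a first-order reaction: [C₂H₅Cl] = [C₂H₅Cl]₀ × e^(-kt)
Step 2: [C₂H₅Cl] = 1.9 × e^(-0.3 × 13)
Step 3: [C₂H₅Cl] = 1.9 × e^(-3.9)
Step 4: [C₂H₅Cl] = 1.9 × 0.0202419 = 0.03846 M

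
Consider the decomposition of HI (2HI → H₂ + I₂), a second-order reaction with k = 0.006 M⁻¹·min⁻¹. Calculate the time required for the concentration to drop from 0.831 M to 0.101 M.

1450 min

Step 1: For second-order: t = (1/[HI] - 1/[HI]₀)/k
Step 2: t = (1/0.101 - 1/0.831)/0.006
Step 3: t = (9.901 - 1.203)/0.006
Step 4: t = 8.698/0.006 = 1450 min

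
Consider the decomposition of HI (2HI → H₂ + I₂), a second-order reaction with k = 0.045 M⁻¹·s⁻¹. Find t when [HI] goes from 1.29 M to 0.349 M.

46.45 s

Step 1: For second-order: t = (1/[HI] - 1/[HI]₀)/k
Step 2: t = (1/0.349 - 1/1.29)/0.045
Step 3: t = (2.865 - 0.7752)/0.045
Step 4: t = 2.09/0.045 = 46.45 s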